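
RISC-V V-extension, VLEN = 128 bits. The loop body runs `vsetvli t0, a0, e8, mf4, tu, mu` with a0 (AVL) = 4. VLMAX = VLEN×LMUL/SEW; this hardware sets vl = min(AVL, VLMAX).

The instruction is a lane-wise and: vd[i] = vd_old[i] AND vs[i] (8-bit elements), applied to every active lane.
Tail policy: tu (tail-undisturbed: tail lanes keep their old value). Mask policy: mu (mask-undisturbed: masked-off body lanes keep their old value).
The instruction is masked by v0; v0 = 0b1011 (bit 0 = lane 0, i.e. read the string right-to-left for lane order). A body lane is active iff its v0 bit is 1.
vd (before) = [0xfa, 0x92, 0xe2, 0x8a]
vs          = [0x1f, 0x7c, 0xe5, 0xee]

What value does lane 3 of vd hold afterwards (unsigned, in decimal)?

VLMAX = (128 × 1/4) / 8 = 4 lanes
vl = min(AVL, VLMAX) = min(4, 4) = 4
lane  0: and(0xfa,0x1f) ⇒ 0x1a
lane  1: and(0x92,0x7c) ⇒ 0x10
lane  2: mask-off/keep ⇒ 0xe2
lane  3: and(0x8a,0xee) ⇒ 0x8a

vd[3] = 138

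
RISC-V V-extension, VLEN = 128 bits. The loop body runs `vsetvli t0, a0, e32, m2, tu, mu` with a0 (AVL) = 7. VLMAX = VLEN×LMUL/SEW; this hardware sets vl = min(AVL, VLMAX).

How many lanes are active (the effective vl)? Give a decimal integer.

VLMAX = VLEN×LMUL/SEW = 128×2/32 = 8
vl = min(AVL, VLMAX) = min(7, 8) = 7

vl = 7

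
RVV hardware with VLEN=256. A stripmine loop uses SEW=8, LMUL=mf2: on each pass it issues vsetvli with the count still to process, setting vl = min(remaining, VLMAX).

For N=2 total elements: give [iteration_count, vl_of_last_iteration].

[iterations, last_vl] = [1, 2]

lanes per group: 256·1/2/8 = 16
2 elements at 16/iter → 1 passes, remainder 2 on the last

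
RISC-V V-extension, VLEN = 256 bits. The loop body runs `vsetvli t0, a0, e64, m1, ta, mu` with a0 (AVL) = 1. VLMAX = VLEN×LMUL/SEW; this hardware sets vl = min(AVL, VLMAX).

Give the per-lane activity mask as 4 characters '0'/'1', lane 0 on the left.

predicate = 1000

lanes per group: 256·1/64 = 4
vl ← min(1, 4) = 1
bits (lane 0 leftmost): 1000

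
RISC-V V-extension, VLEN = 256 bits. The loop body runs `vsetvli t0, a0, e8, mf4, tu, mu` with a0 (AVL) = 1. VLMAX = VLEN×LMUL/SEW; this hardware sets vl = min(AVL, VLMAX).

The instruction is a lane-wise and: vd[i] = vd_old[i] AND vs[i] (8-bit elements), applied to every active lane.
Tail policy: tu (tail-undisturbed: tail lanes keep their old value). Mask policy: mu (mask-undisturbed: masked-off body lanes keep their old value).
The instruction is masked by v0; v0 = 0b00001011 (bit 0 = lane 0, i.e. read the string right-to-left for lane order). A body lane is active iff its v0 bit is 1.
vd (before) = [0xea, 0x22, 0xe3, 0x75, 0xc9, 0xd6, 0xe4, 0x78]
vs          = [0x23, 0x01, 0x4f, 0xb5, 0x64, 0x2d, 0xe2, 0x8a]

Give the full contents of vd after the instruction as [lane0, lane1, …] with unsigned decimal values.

vd = [34, 34, 227, 117, 201, 214, 228, 120]

VLMAX = VLEN×LMUL/SEW = 256×1/4/8 = 8
AVL=1 ≤ VLMAX=8, so vl = 1
vd[0] and(0xea,0x23) -> 0x22
vd[1] tail/keep -> 0x22
vd[2] tail/keep -> 0xe3
vd[3] tail/keep -> 0x75
vd[4] tail/keep -> 0xc9
vd[5] tail/keep -> 0xd6
vd[6] tail/keep -> 0xe4
vd[7] tail/keep -> 0x78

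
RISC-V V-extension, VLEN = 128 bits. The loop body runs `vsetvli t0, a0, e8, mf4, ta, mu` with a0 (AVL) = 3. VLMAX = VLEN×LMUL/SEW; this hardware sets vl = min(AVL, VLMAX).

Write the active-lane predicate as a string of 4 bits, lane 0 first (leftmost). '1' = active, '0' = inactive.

VLMAX = VLEN×LMUL/SEW = 128×1/4/8 = 4
vl ← min(3, 4) = 3
bits (lane 0 leftmost): 1110

predicate = 1110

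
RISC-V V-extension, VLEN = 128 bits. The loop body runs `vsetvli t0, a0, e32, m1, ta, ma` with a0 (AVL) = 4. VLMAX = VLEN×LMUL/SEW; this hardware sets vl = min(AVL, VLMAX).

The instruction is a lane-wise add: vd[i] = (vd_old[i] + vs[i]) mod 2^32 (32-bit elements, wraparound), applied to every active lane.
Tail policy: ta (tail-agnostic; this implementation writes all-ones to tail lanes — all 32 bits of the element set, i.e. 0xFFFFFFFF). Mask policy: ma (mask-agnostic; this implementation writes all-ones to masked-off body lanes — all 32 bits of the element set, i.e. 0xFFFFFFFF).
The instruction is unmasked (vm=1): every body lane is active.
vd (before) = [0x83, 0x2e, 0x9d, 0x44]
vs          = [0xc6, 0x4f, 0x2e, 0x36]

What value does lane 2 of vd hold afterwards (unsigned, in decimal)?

vd[2] = 203

VLMAX = VLEN×LMUL/SEW = 128×1/32 = 4
AVL=4 ≤ VLMAX=4, so vl = 4
  i=0: add(0x83,0xc6) → 329
  i=1: add(0x2e,0x4f) → 125
  i=2: add(0x9d,0x2e) → 203
  i=3: add(0x44,0x36) → 122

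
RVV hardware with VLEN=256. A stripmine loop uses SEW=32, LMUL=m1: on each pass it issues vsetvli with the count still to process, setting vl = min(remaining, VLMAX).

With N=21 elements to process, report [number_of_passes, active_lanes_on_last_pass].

[iterations, last_vl] = [3, 5]

VLMAX = VLEN×LMUL/SEW = 256×1/32 = 8
21 elements at 8/iter → 3 passes, remainder 5 on the last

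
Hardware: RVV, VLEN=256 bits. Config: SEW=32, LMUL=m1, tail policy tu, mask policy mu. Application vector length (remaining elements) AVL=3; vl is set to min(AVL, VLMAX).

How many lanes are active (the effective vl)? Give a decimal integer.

vl = 3

VLMAX = VLEN×LMUL/SEW = 256×1/32 = 8
vl = min(AVL, VLMAX) = min(3, 8) = 3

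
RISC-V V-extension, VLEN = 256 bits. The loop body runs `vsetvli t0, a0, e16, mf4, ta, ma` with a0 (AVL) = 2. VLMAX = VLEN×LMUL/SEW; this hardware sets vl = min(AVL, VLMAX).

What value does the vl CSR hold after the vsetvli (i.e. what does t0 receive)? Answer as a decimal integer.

VLMAX = (256 × 1/4) / 16 = 4 lanes
AVL=2 ≤ VLMAX=4, so vl = 2

vl = 2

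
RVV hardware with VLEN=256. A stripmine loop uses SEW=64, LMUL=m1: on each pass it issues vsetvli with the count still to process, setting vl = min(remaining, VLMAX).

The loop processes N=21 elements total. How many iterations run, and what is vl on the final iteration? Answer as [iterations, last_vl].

[iterations, last_vl] = [6, 1]

VLMAX = (256 × 1) / 64 = 4 lanes
iterations = ceil(21/4) = 6; final-pass vl = 1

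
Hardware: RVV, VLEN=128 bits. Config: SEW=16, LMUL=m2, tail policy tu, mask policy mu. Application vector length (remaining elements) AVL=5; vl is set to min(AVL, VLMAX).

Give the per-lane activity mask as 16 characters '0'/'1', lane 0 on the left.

lanes per group: 128·2/16 = 16
vl ← min(5, 16) = 5
bits (lane 0 leftmost): 1111100000000000

predicate = 1111100000000000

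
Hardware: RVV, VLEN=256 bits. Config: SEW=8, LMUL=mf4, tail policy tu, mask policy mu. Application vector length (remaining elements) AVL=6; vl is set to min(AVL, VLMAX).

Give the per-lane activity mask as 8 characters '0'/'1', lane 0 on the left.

predicate = 11111100

VLMAX = VLEN×LMUL/SEW = 256×1/4/8 = 8
vl ← min(6, 8) = 6
bits (lane 0 leftmost): 11111100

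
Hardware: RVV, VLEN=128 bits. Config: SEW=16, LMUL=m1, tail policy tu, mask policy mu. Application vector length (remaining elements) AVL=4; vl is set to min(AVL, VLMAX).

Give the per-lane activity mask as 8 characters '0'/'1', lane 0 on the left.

lanes per group: 128·1/16 = 8
vl = min(AVL, VLMAX) = min(4, 8) = 4
bits (lane 0 leftmost): 11110000

predicate = 11110000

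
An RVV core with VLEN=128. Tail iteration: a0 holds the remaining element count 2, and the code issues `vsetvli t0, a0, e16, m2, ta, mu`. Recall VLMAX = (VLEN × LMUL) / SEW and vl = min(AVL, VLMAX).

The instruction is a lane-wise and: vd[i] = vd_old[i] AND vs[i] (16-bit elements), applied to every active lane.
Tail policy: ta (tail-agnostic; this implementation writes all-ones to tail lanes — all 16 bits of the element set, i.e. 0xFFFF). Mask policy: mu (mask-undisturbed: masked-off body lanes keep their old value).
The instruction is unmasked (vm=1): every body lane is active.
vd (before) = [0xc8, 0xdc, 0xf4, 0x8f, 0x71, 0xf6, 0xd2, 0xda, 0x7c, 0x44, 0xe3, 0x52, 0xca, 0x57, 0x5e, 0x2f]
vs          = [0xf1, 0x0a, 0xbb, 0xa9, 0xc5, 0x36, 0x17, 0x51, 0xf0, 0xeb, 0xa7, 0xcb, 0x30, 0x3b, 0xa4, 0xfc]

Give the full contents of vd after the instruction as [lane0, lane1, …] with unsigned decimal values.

vd = [192, 8, 65535, 65535, 65535, 65535, 65535, 65535, 65535, 65535, 65535, 65535, 65535, 65535, 65535, 65535]

lanes per group: 128·2/16 = 16
AVL=2 ≤ VLMAX=16, so vl = 2
vd[0] and(0xc8,0xf1) -> 0xc0
vd[1] and(0xdc,0x0a) -> 0x08
vd[2] tail/ones -> 0xffff
vd[3] tail/ones -> 0xffff
vd[4] tail/ones -> 0xffff
vd[5] tail/ones -> 0xffff
vd[6] tail/ones -> 0xffff
vd[7] tail/ones -> 0xffff
vd[8] tail/ones -> 0xffff
vd[9] tail/ones -> 0xffff
vd[10] tail/ones -> 0xffff
vd[11] tail/ones -> 0xffff
vd[12] tail/ones -> 0xffff
vd[13] tail/ones -> 0xffff
vd[14] tail/ones -> 0xffff
vd[15] tail/ones -> 0xffff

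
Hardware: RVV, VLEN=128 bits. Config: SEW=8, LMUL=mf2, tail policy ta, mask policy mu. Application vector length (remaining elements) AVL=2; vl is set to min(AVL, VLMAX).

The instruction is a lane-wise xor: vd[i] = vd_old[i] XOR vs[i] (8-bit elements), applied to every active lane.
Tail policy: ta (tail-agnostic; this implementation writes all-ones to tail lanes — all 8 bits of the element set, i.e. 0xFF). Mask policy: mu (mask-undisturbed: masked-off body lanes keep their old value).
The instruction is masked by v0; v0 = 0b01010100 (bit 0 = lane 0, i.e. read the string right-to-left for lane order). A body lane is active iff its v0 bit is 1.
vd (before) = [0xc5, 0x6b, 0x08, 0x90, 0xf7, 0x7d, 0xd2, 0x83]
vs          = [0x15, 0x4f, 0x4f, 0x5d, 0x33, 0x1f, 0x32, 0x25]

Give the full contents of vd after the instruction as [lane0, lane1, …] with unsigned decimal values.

lanes per group: 128·1/2/8 = 8
vl = min(AVL, VLMAX) = min(2, 8) = 2
[0] mask-off/keep = 0xc5
[1] mask-off/keep = 0x6b
[2] tail/ones = 0xff
[3] tail/ones = 0xff
[4] tail/ones = 0xff
[5] tail/ones = 0xff
[6] tail/ones = 0xff
[7] tail/ones = 0xff

vd = [197, 107, 255, 255, 255, 255, 255, 255]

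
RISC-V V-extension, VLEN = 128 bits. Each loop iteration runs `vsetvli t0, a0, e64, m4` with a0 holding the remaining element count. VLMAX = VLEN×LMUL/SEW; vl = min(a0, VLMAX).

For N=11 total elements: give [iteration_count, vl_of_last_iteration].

VLMAX = VLEN×LMUL/SEW = 128×4/64 = 8
N=11: ⌈11/8⌉ = 2 iters; last vl = 11 − 1×8 = 3

[iterations, last_vl] = [2, 3]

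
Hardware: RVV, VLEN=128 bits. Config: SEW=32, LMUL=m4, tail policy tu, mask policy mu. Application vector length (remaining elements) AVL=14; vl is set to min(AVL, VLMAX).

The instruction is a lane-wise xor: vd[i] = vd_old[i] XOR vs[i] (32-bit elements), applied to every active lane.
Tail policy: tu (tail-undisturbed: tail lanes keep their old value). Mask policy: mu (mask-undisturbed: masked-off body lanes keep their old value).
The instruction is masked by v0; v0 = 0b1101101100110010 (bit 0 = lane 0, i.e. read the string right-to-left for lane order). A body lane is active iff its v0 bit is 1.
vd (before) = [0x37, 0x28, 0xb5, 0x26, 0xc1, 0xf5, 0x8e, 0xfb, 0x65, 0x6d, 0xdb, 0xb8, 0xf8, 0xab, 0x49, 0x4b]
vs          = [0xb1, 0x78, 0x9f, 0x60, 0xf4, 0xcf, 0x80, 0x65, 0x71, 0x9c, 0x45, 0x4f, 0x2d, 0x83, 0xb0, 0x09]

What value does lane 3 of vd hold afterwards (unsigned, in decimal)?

vd[3] = 38

VLMAX = VLEN×LMUL/SEW = 128×4/32 = 16
AVL=14 ≤ VLMAX=16, so vl = 14
[0] mask-off/keep = 0x37
[1] xor(0x28,0x78) = 0x50
[2] mask-off/keep = 0xb5
[3] mask-off/keep = 0x26
[4] xor(0xc1,0xf4) = 0x35
[5] xor(0xf5,0xcf) = 0x3a
[6] mask-off/keep = 0x8e
[7] mask-off/keep = 0xfb
[8] xor(0x65,0x71) = 0x14
[9] xor(0x6d,0x9c) = 0xf1
[10] mask-off/keep = 0xdb
[11] xor(0xb8,0x4f) = 0xf7
[12] xor(0xf8,0x2d) = 0xd5
[13] mask-off/keep = 0xab
[14] tail/keep = 0x49
[15] tail/keep = 0x4b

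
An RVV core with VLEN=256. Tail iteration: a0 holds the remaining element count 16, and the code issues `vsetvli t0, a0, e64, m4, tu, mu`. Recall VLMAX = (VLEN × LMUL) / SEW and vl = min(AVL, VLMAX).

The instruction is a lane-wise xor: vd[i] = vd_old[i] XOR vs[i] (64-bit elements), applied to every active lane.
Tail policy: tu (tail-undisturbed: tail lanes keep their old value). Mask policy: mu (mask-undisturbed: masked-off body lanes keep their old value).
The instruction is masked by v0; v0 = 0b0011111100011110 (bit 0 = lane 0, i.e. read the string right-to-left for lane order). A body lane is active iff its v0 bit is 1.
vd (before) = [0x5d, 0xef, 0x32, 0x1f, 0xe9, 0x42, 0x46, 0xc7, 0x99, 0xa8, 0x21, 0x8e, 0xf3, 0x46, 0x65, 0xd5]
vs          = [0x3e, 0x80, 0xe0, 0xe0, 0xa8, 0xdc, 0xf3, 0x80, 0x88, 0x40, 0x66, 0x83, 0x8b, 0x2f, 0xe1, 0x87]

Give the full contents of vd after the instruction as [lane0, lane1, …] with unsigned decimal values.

vd = [93, 111, 210, 255, 65, 66, 70, 199, 17, 232, 71, 13, 120, 105, 101, 213]

VLMAX = (256 × 4) / 64 = 16 lanes
vl ← min(16, 16) = 16
vd[0] mask-off/keep -> 0x5d
vd[1] xor(0xef,0x80) -> 0x6f
vd[2] xor(0x32,0xe0) -> 0xd2
vd[3] xor(0x1f,0xe0) -> 0xff
vd[4] xor(0xe9,0xa8) -> 0x41
vd[5] mask-off/keep -> 0x42
vd[6] mask-off/keep -> 0x46
vd[7] mask-off/keep -> 0xc7
vd[8] xor(0x99,0x88) -> 0x11
vd[9] xor(0xa8,0x40) -> 0xe8
vd[10] xor(0x21,0x66) -> 0x47
vd[11] xor(0x8e,0x83) -> 0x0d
vd[12] xor(0xf3,0x8b) -> 0x78
vd[13] xor(0x46,0x2f) -> 0x69
vd[14] mask-off/keep -> 0x65
vd[15] mask-off/keep -> 0xd5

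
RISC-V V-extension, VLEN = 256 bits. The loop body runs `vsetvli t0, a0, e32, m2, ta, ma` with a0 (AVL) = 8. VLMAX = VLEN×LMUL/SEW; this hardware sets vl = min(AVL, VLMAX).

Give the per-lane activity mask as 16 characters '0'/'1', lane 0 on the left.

predicate = 1111111100000000

VLMAX = VLEN×LMUL/SEW = 256×2/32 = 16
vl = min(AVL, VLMAX) = min(8, 16) = 8
bits (lane 0 leftmost): 1111111100000000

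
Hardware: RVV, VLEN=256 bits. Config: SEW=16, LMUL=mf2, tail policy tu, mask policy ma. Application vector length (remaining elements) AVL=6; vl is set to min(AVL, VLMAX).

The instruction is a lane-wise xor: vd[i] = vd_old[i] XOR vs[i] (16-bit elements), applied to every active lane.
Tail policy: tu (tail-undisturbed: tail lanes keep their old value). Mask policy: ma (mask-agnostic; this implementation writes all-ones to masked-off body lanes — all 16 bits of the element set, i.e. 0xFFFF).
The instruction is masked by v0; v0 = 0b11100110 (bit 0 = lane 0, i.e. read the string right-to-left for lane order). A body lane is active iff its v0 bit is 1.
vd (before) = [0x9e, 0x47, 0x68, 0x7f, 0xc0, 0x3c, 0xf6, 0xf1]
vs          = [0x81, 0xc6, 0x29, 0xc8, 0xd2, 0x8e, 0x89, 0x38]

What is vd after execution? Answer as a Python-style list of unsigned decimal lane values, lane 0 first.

vd = [65535, 129, 65, 65535, 65535, 178, 246, 241]

lanes per group: 256·1/2/16 = 8
AVL=6 ≤ VLMAX=8, so vl = 6
lane  0: mask-off/ones ⇒ 0xffff
lane  1: xor(0x47,0xc6) ⇒ 0x81
lane  2: xor(0x68,0x29) ⇒ 0x41
lane  3: mask-off/ones ⇒ 0xffff
lane  4: mask-off/ones ⇒ 0xffff
lane  5: xor(0x3c,0x8e) ⇒ 0xb2
lane  6: tail/keep ⇒ 0xf6
lane  7: tail/keep ⇒ 0xf1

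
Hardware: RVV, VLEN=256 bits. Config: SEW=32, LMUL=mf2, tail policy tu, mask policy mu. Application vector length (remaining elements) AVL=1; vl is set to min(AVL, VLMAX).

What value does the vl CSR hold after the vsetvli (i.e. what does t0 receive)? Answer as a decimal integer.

vl = 1

VLMAX = (256 × 1/2) / 32 = 4 lanes
AVL=1 ≤ VLMAX=4, so vl = 1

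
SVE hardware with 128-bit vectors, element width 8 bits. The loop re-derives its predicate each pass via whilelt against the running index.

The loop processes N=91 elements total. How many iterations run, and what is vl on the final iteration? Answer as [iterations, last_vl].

128-bit reg / 8-bit elem → 16 lanes
N=91: ⌈91/16⌉ = 6 iters; last vl = 91 − 5×16 = 11

[iterations, last_vl] = [6, 11]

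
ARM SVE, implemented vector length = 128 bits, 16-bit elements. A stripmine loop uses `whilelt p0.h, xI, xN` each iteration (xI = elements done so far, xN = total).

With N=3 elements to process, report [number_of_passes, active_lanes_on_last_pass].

[iterations, last_vl] = [1, 3]

128-bit reg / 16-bit elem → 8 lanes
3 elements at 8/iter → 1 passes, remainder 3 on the last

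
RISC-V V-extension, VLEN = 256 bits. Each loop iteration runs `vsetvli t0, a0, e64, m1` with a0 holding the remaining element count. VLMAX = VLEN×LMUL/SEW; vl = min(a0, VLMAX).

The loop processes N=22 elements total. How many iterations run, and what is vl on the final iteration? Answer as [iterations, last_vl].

[iterations, last_vl] = [6, 2]

VLMAX = (256 × 1) / 64 = 4 lanes
N=22: ⌈22/4⌉ = 6 iters; last vl = 22 − 5×4 = 2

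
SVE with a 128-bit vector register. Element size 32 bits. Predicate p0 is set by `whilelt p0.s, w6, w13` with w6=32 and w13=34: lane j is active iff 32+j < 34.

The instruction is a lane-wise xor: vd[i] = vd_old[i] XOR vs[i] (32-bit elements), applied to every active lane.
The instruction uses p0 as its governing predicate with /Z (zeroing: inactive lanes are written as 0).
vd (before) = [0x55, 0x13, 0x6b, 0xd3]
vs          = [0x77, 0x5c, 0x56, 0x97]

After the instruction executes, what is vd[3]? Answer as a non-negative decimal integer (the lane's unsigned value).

vd[3] = 0

128-bit reg / 32-bit elem → 4 lanes
whilelt: lane j active iff 32+j < 34 → j < 2 → 2 active
[0] xor(0x55,0x77) = 0x22
[1] xor(0x13,0x5c) = 0x4f
[2] tail/zero = 0x00
[3] tail/zero = 0x00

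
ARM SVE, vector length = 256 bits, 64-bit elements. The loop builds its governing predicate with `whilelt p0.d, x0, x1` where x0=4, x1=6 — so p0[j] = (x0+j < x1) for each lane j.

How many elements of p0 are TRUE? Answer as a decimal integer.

lane count: 256 div 64 = 4
whilelt: lane j active iff 4+j < 6 → j < 2 → 2 active

vl = 2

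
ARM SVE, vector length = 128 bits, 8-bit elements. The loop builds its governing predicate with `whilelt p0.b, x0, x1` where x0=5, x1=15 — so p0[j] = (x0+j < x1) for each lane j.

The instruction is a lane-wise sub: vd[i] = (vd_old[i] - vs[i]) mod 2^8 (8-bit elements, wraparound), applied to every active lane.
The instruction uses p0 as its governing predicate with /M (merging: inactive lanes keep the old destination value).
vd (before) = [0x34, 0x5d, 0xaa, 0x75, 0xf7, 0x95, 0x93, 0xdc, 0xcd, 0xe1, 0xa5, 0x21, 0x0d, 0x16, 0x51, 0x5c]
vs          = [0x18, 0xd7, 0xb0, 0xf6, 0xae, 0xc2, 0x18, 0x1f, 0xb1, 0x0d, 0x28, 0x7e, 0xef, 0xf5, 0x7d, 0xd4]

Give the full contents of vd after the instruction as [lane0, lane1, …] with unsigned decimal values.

vd = [28, 134, 250, 127, 73, 211, 123, 189, 28, 212, 165, 33, 13, 22, 81, 92]

register lanes = 128/8 = 16
active while 5+j < 15, i.e. j ∈ [0,10) capped at 16 ⇒ 10
vd[0] sub(0x34,0x18) -> 0x1c
vd[1] sub(0x5d,0xd7) -> 0x86
vd[2] sub(0xaa,0xb0) -> 0xfa
vd[3] sub(0x75,0xf6) -> 0x7f
vd[4] sub(0xf7,0xae) -> 0x49
vd[5] sub(0x95,0xc2) -> 0xd3
vd[6] sub(0x93,0x18) -> 0x7b
vd[7] sub(0xdc,0x1f) -> 0xbd
vd[8] sub(0xcd,0xb1) -> 0x1c
vd[9] sub(0xe1,0x0d) -> 0xd4
vd[10] tail/keep -> 0xa5
vd[11] tail/keep -> 0x21
vd[12] tail/keep -> 0x0d
vd[13] tail/keep -> 0x16
vd[14] tail/keep -> 0x51
vd[15] tail/keep -> 0x5c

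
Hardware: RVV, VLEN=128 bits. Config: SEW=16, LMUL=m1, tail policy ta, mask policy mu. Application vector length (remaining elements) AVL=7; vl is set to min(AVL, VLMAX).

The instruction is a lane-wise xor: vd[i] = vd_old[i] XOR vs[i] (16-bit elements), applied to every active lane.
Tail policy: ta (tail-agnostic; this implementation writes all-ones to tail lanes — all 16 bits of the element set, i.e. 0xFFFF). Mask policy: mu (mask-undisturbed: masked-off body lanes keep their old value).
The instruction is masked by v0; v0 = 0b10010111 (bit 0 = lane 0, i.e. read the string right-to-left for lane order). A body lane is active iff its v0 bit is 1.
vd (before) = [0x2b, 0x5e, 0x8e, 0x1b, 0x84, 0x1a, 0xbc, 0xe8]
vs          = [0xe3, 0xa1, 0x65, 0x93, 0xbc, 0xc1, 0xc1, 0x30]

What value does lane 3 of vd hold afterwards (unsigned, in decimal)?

lanes per group: 128·1/16 = 8
AVL=7 ≤ VLMAX=8, so vl = 7
lane  0: xor(0x2b,0xe3) ⇒ 0xc8
lane  1: xor(0x5e,0xa1) ⇒ 0xff
lane  2: xor(0x8e,0x65) ⇒ 0xeb
lane  3: mask-off/keep ⇒ 0x1b
lane  4: xor(0x84,0xbc) ⇒ 0x38
lane  5: mask-off/keep ⇒ 0x1a
lane  6: mask-off/keep ⇒ 0xbc
lane  7: tail/ones ⇒ 0xffff

vd[3] = 27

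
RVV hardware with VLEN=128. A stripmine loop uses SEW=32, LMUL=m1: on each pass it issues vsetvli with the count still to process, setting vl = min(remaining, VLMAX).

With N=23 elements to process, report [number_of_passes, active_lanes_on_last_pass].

[iterations, last_vl] = [6, 3]

VLMAX = (128 × 1) / 32 = 4 lanes
N=23: ⌈23/4⌉ = 6 iters; last vl = 23 − 5×4 = 3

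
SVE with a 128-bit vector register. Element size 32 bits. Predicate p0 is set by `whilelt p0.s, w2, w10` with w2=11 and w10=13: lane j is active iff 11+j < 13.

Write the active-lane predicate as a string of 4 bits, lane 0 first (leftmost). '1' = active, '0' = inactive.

predicate = 1100

128-bit reg / 32-bit elem → 4 lanes
whilelt: lane j active iff 11+j < 13 → j < 2 → 2 active
bits (lane 0 leftmost): 1100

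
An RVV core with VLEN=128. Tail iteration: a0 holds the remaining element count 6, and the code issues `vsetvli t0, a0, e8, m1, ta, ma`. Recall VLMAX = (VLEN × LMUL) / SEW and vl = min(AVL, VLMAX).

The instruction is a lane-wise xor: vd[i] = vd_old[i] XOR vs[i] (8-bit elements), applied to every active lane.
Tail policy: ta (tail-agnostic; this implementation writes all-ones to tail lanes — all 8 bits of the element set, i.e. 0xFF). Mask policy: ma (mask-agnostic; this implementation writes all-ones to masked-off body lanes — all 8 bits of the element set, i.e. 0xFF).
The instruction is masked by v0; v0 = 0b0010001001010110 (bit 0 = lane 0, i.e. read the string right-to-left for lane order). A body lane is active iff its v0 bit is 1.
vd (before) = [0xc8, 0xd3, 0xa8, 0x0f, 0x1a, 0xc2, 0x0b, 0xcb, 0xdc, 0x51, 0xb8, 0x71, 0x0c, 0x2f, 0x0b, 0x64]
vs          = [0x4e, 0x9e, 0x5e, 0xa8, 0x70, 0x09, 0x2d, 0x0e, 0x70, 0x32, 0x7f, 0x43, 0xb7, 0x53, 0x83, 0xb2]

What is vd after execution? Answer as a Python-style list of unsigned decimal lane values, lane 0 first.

vd = [255, 77, 246, 255, 106, 255, 255, 255, 255, 255, 255, 255, 255, 255, 255, 255]

lanes per group: 128·1/8 = 16
vl ← min(6, 16) = 6
[0] mask-off/ones = 0xff
[1] xor(0xd3,0x9e) = 0x4d
[2] xor(0xa8,0x5e) = 0xf6
[3] mask-off/ones = 0xff
[4] xor(0x1a,0x70) = 0x6a
[5] mask-off/ones = 0xff
[6] tail/ones = 0xff
[7] tail/ones = 0xff
[8] tail/ones = 0xff
[9] tail/ones = 0xff
[10] tail/ones = 0xff
[11] tail/ones = 0xff
[12] tail/ones = 0xff
[13] tail/ones = 0xff
[14] tail/ones = 0xff
[15] tail/ones = 0xff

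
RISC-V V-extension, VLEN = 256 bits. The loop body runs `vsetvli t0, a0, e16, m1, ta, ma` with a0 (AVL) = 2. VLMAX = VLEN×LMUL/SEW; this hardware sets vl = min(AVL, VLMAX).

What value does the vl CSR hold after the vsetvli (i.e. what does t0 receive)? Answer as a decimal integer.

vl = 2

VLMAX = VLEN×LMUL/SEW = 256×1/16 = 16
vl = min(AVL, VLMAX) = min(2, 16) = 2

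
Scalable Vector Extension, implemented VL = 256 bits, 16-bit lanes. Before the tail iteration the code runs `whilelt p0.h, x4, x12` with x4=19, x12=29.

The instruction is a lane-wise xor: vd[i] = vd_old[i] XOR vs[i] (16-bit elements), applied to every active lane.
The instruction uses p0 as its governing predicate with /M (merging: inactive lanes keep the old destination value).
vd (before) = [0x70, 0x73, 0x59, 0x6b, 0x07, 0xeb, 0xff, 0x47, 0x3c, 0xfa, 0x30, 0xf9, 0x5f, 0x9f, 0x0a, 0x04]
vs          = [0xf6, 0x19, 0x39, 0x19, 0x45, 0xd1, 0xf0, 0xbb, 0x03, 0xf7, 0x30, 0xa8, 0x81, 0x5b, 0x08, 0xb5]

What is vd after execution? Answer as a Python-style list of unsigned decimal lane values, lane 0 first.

lane count: 256 div 16 = 16
active while 19+j < 29, i.e. j ∈ [0,10) capped at 16 ⇒ 10
lane  0: xor(0x70,0xf6) ⇒ 0x86
lane  1: xor(0x73,0x19) ⇒ 0x6a
lane  2: xor(0x59,0x39) ⇒ 0x60
lane  3: xor(0x6b,0x19) ⇒ 0x72
lane  4: xor(0x07,0x45) ⇒ 0x42
lane  5: xor(0xeb,0xd1) ⇒ 0x3a
lane  6: xor(0xff,0xf0) ⇒ 0x0f
lane  7: xor(0x47,0xbb) ⇒ 0xfc
lane  8: xor(0x3c,0x03) ⇒ 0x3f
lane  9: xor(0xfa,0xf7) ⇒ 0x0d
lane 10: tail/keep ⇒ 0x30
lane 11: tail/keep ⇒ 0xf9
lane 12: tail/keep ⇒ 0x5f
lane 13: tail/keep ⇒ 0x9f
lane 14: tail/keep ⇒ 0x0a
lane 15: tail/keep ⇒ 0x04

vd = [134, 106, 96, 114, 66, 58, 15, 252, 63, 13, 48, 249, 95, 159, 10, 4]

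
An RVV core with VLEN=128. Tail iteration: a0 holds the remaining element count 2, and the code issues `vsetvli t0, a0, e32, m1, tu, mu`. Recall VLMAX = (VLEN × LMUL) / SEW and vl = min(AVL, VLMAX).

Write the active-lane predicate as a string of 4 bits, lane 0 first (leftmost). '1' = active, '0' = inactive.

VLMAX = VLEN×LMUL/SEW = 128×1/32 = 4
AVL=2 ≤ VLMAX=4, so vl = 2
bits (lane 0 leftmost): 1100

predicate = 1100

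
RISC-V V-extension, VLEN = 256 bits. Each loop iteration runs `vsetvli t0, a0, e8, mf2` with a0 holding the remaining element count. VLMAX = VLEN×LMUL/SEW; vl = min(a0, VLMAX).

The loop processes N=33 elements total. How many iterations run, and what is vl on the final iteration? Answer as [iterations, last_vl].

[iterations, last_vl] = [3, 1]

VLMAX = (256 × 1/2) / 8 = 16 lanes
N=33: ⌈33/16⌉ = 3 iters; last vl = 33 − 2×16 = 1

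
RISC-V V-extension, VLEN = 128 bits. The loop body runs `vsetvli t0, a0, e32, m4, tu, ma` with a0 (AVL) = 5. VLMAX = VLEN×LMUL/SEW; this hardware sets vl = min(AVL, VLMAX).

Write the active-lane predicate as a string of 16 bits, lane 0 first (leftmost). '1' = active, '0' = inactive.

VLMAX = (128 × 4) / 32 = 16 lanes
AVL=5 ≤ VLMAX=16, so vl = 5
bits (lane 0 leftmost): 1111100000000000

predicate = 1111100000000000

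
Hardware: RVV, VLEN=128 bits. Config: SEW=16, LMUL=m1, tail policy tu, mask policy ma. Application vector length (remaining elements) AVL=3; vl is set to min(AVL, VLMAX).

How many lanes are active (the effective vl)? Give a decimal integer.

lanes per group: 128·1/16 = 8
vl ← min(3, 8) = 3

vl = 3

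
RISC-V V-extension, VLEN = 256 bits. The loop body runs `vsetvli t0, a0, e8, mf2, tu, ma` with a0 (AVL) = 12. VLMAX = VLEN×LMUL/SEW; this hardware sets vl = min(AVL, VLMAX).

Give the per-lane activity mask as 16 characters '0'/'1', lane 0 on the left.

lanes per group: 256·1/2/8 = 16
vl = min(AVL, VLMAX) = min(12, 16) = 12
bits (lane 0 leftmost): 1111111111110000

predicate = 1111111111110000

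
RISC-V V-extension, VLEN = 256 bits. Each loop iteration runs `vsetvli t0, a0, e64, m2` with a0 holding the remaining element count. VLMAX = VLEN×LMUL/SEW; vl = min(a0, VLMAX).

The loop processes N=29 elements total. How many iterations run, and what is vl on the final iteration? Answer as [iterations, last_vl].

[iterations, last_vl] = [4, 5]

VLMAX = VLEN×LMUL/SEW = 256×2/64 = 8
29 elements at 8/iter → 4 passes, remainder 5 on the last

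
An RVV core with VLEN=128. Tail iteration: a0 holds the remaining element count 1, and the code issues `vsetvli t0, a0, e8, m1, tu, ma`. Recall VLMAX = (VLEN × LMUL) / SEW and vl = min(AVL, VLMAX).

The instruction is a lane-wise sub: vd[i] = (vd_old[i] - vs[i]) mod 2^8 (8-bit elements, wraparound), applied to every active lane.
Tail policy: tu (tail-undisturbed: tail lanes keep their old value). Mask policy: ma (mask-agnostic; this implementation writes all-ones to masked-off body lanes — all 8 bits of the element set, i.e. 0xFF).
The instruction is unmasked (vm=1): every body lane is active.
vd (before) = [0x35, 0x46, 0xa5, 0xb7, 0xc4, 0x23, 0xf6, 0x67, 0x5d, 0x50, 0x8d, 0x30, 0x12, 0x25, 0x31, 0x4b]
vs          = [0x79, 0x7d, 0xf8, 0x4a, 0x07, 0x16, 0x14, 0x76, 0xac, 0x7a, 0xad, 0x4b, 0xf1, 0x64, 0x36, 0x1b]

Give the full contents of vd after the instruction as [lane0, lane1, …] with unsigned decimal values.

VLMAX = (128 × 1) / 8 = 16 lanes
vl ← min(1, 16) = 1
vd[0] sub(0x35,0x79) -> 0xbc
vd[1] tail/keep -> 0x46
vd[2] tail/keep -> 0xa5
vd[3] tail/keep -> 0xb7
vd[4] tail/keep -> 0xc4
vd[5] tail/keep -> 0x23
vd[6] tail/keep -> 0xf6
vd[7] tail/keep -> 0x67
vd[8] tail/keep -> 0x5d
vd[9] tail/keep -> 0x50
vd[10] tail/keep -> 0x8d
vd[11] tail/keep -> 0x30
vd[12] tail/keep -> 0x12
vd[13] tail/keep -> 0x25
vd[14] tail/keep -> 0x31
vd[15] tail/keep -> 0x4b

vd = [188, 70, 165, 183, 196, 35, 246, 103, 93, 80, 141, 48, 18, 37, 49, 75]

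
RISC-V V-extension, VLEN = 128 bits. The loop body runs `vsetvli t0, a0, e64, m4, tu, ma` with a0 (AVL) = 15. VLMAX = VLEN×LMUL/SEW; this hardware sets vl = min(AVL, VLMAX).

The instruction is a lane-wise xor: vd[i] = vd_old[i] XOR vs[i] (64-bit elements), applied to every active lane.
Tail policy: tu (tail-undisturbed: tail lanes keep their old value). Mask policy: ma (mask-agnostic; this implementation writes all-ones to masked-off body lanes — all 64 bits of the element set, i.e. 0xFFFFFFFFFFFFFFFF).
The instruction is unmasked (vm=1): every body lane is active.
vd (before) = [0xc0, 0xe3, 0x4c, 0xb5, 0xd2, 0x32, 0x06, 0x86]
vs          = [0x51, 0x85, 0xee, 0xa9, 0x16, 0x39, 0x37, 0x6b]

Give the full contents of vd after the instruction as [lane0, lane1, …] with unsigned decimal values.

vd = [145, 102, 162, 28, 196, 11, 49, 237]

lanes per group: 128·4/64 = 8
AVL=15 > VLMAX=8, so vl = 8
lane  0: xor(0xc0,0x51) ⇒ 0x91
lane  1: xor(0xe3,0x85) ⇒ 0x66
lane  2: xor(0x4c,0xee) ⇒ 0xa2
lane  3: xor(0xb5,0xa9) ⇒ 0x1c
lane  4: xor(0xd2,0x16) ⇒ 0xc4
lane  5: xor(0x32,0x39) ⇒ 0x0b
lane  6: xor(0x06,0x37) ⇒ 0x31
lane  7: xor(0x86,0x6b) ⇒ 0xed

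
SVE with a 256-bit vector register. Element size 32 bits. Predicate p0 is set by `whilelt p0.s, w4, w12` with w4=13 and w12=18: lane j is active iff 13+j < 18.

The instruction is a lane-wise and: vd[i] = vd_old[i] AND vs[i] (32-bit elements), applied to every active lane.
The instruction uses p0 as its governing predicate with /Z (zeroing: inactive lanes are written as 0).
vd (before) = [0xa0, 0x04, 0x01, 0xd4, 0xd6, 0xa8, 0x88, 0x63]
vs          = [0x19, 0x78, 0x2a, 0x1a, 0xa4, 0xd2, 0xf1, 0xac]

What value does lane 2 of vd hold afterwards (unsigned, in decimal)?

lane count: 256 div 32 = 8
whilelt: lane j active iff 13+j < 18 → j < 5 → 5 active
vd[0] and(0xa0,0x19) -> 0x00
vd[1] and(0x04,0x78) -> 0x00
vd[2] and(0x01,0x2a) -> 0x00
vd[3] and(0xd4,0x1a) -> 0x10
vd[4] and(0xd6,0xa4) -> 0x84
vd[5] tail/zero -> 0x00
vd[6] tail/zero -> 0x00
vd[7] tail/zero -> 0x00

vd[2] = 0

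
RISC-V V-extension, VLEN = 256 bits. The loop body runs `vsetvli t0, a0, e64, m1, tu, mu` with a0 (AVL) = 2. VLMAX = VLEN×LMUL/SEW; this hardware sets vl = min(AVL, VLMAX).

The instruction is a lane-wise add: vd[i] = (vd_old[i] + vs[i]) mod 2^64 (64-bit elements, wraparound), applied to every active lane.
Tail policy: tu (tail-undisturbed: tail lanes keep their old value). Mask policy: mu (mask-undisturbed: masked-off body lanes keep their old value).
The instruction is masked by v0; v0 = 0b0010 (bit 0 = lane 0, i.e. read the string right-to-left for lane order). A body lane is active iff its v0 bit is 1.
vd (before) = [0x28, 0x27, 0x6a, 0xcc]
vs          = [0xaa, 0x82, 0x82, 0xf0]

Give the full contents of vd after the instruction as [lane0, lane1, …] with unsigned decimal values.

VLMAX = (256 × 1) / 64 = 4 lanes
vl = min(AVL, VLMAX) = min(2, 4) = 2
lane  0: mask-off/keep ⇒ 0x28
lane  1: add(0x27,0x82) ⇒ 0xa9
lane  2: tail/keep ⇒ 0x6a
lane  3: tail/keep ⇒ 0xcc

vd = [40, 169, 106, 204]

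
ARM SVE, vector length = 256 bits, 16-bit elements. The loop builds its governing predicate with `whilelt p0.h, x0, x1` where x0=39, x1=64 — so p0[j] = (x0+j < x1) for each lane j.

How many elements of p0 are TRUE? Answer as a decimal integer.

vl = 16

register lanes = 256/16 = 16
whilelt: lane j active iff 39+j < 64 → j < 25 → 16 active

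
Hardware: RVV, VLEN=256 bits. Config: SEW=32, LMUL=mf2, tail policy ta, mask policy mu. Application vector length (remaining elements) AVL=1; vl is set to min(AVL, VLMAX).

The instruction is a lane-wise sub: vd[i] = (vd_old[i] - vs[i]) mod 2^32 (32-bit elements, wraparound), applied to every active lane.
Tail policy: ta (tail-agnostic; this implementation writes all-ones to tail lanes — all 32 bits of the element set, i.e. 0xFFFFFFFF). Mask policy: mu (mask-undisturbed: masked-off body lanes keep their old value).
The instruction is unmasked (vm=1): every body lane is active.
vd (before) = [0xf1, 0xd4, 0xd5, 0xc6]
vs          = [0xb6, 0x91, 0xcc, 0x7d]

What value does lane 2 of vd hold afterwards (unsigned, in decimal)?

lanes per group: 256·1/2/32 = 4
AVL=1 ≤ VLMAX=4, so vl = 1
lane  0: sub(0xf1,0xb6) ⇒ 0x3b
lane  1: tail/ones ⇒ 0xffffffff
lane  2: tail/ones ⇒ 0xffffffff
lane  3: tail/ones ⇒ 0xffffffff

vd[2] = 4294967295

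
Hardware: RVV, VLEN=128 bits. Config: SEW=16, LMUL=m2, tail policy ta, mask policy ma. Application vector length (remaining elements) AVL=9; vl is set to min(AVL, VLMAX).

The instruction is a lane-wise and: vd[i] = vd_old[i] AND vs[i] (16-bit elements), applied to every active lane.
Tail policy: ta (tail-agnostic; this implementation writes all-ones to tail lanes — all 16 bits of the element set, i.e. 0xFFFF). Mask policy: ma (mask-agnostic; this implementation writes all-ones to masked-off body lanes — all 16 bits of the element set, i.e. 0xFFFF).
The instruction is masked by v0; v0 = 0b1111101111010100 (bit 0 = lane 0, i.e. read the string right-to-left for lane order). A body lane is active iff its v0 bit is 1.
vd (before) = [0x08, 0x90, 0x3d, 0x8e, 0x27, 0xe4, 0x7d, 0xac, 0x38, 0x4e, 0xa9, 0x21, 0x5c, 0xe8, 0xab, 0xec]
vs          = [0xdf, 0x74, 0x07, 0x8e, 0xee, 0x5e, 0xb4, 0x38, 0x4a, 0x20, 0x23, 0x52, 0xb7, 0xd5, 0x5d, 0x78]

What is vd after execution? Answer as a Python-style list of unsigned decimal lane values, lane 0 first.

VLMAX = VLEN×LMUL/SEW = 128×2/16 = 16
AVL=9 ≤ VLMAX=16, so vl = 9
lane  0: mask-off/ones ⇒ 0xffff
lane  1: mask-off/ones ⇒ 0xffff
lane  2: and(0x3d,0x07) ⇒ 0x05
lane  3: mask-off/ones ⇒ 0xffff
lane  4: and(0x27,0xee) ⇒ 0x26
lane  5: mask-off/ones ⇒ 0xffff
lane  6: and(0x7d,0xb4) ⇒ 0x34
lane  7: and(0xac,0x38) ⇒ 0x28
lane  8: and(0x38,0x4a) ⇒ 0x08
lane  9: tail/ones ⇒ 0xffff
lane 10: tail/ones ⇒ 0xffff
lane 11: tail/ones ⇒ 0xffff
lane 12: tail/ones ⇒ 0xffff
lane 13: tail/ones ⇒ 0xffff
lane 14: tail/ones ⇒ 0xffff
lane 15: tail/ones ⇒ 0xffff

vd = [65535, 65535, 5, 65535, 38, 65535, 52, 40, 8, 65535, 65535, 65535, 65535, 65535, 65535, 65535]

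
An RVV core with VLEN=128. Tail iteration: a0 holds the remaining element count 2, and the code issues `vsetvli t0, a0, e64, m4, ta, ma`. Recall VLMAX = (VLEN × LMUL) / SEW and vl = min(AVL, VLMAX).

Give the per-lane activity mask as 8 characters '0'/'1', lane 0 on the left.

predicate = 11000000

VLMAX = (128 × 4) / 64 = 8 lanes
vl ← min(2, 8) = 2
bits (lane 0 leftmost): 11000000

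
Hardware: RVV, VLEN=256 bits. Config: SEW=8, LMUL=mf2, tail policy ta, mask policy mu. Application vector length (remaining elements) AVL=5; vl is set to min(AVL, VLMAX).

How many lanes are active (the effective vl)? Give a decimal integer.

vl = 5

lanes per group: 256·1/2/8 = 16
vl ← min(5, 16) = 5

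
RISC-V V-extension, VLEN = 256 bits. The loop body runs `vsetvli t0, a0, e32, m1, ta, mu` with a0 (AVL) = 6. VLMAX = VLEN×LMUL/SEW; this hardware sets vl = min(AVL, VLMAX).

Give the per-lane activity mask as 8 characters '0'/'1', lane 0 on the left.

predicate = 11111100

lanes per group: 256·1/32 = 8
AVL=6 ≤ VLMAX=8, so vl = 6
bits (lane 0 leftmost): 11111100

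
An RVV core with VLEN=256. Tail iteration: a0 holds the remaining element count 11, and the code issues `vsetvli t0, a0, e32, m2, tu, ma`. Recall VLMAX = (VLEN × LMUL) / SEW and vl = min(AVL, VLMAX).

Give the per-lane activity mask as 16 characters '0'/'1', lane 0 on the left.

VLMAX = VLEN×LMUL/SEW = 256×2/32 = 16
vl ← min(11, 16) = 11
bits (lane 0 leftmost): 1111111111100000

predicate = 1111111111100000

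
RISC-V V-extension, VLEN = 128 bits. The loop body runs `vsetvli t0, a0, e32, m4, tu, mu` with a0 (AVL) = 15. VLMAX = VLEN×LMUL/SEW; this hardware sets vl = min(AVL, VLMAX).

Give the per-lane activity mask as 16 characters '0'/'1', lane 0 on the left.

predicate = 1111111111111110

VLMAX = VLEN×LMUL/SEW = 128×4/32 = 16
vl ← min(15, 16) = 15
bits (lane 0 leftmost): 1111111111111110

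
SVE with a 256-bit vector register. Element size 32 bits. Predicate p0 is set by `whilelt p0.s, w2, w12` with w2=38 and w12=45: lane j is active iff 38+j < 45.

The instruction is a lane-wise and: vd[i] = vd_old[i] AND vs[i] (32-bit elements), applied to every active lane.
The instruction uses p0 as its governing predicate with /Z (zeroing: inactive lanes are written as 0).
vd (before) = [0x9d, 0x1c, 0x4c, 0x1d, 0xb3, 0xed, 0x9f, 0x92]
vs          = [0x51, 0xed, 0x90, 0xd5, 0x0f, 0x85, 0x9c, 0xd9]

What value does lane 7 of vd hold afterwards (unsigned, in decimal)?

vd[7] = 0

register lanes = 256/32 = 8
p0[j] = (38+j < 45); true for j=0..6 → 7 lanes set
vd[0] and(0x9d,0x51) -> 0x11
vd[1] and(0x1c,0xed) -> 0x0c
vd[2] and(0x4c,0x90) -> 0x00
vd[3] and(0x1d,0xd5) -> 0x15
vd[4] and(0xb3,0x0f) -> 0x03
vd[5] and(0xed,0x85) -> 0x85
vd[6] and(0x9f,0x9c) -> 0x9c
vd[7] tail/zero -> 0x00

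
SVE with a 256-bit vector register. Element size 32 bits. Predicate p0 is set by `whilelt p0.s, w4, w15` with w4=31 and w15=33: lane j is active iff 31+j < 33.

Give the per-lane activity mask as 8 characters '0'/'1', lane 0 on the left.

predicate = 11000000

lane count: 256 div 32 = 8
p0[j] = (31+j < 33); true for j=0..1 → 2 lanes set
bits (lane 0 leftmost): 11000000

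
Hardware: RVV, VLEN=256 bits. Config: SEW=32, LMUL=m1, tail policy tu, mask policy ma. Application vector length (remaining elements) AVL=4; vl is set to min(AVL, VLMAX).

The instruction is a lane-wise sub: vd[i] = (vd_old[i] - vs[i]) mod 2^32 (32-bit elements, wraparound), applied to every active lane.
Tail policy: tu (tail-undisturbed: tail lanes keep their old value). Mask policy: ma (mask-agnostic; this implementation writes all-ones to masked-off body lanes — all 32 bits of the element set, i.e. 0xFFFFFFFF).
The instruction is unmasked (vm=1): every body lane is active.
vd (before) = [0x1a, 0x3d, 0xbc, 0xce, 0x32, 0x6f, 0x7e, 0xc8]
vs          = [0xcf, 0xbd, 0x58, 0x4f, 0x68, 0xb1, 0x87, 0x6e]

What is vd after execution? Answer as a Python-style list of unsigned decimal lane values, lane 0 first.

vd = [4294967115, 4294967168, 100, 127, 50, 111, 126, 200]

VLMAX = VLEN×LMUL/SEW = 256×1/32 = 8
vl ← min(4, 8) = 4
[0] sub(0x1a,0xcf) = 0xffffff4b
[1] sub(0x3d,0xbd) = 0xffffff80
[2] sub(0xbc,0x58) = 0x64
[3] sub(0xce,0x4f) = 0x7f
[4] tail/keep = 0x32
[5] tail/keep = 0x6f
[6] tail/keep = 0x7e
[7] tail/keep = 0xc8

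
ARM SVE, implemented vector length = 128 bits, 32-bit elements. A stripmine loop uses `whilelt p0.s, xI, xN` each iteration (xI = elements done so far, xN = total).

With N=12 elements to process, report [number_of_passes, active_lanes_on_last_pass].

[iterations, last_vl] = [3, 4]

128-bit reg / 32-bit elem → 4 lanes
12 elements at 4/iter → 3 passes, remainder 4 on the last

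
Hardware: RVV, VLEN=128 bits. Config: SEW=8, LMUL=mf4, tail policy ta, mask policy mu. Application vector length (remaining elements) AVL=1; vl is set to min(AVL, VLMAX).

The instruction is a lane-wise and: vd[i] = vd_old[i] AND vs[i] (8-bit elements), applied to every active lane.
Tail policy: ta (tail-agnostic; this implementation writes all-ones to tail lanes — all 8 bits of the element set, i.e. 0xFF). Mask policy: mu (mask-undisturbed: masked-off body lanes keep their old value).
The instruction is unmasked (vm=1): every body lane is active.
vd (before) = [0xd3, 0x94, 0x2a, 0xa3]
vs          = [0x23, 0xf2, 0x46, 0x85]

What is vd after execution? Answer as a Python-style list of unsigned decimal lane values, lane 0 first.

VLMAX = VLEN×LMUL/SEW = 128×1/4/8 = 4
vl = min(AVL, VLMAX) = min(1, 4) = 1
[0] and(0xd3,0x23) = 0x03
[1] tail/ones = 0xff
[2] tail/ones = 0xff
[3] tail/ones = 0xff

vd = [3, 255, 255, 255]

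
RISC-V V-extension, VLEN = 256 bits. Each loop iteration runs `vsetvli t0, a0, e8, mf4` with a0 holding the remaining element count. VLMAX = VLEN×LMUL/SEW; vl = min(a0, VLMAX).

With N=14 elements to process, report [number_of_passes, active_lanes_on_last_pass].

VLMAX = (256 × 1/4) / 8 = 8 lanes
14 elements at 8/iter → 2 passes, remainder 6 on the last

[iterations, last_vl] = [2, 6]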